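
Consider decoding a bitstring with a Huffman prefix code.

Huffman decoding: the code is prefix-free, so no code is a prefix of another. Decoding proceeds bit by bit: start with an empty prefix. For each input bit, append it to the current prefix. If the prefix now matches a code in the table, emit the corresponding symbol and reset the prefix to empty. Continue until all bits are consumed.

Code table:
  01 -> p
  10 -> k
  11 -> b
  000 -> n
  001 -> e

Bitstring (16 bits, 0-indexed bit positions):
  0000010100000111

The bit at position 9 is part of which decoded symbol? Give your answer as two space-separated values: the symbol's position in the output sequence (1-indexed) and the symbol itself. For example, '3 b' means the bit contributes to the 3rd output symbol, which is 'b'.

Answer: 4 n

Derivation:
Bit 0: prefix='0' (no match yet)
Bit 1: prefix='00' (no match yet)
Bit 2: prefix='000' -> emit 'n', reset
Bit 3: prefix='0' (no match yet)
Bit 4: prefix='00' (no match yet)
Bit 5: prefix='001' -> emit 'e', reset
Bit 6: prefix='0' (no match yet)
Bit 7: prefix='01' -> emit 'p', reset
Bit 8: prefix='0' (no match yet)
Bit 9: prefix='00' (no match yet)
Bit 10: prefix='000' -> emit 'n', reset
Bit 11: prefix='0' (no match yet)
Bit 12: prefix='00' (no match yet)
Bit 13: prefix='001' -> emit 'e', reset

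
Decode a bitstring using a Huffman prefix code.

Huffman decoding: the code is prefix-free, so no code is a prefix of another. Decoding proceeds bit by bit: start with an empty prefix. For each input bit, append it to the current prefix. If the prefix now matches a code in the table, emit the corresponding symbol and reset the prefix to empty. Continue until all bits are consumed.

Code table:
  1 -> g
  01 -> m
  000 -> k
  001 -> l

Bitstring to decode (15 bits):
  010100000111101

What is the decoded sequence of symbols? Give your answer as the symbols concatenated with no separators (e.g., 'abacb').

Answer: mmklgggm

Derivation:
Bit 0: prefix='0' (no match yet)
Bit 1: prefix='01' -> emit 'm', reset
Bit 2: prefix='0' (no match yet)
Bit 3: prefix='01' -> emit 'm', reset
Bit 4: prefix='0' (no match yet)
Bit 5: prefix='00' (no match yet)
Bit 6: prefix='000' -> emit 'k', reset
Bit 7: prefix='0' (no match yet)
Bit 8: prefix='00' (no match yet)
Bit 9: prefix='001' -> emit 'l', reset
Bit 10: prefix='1' -> emit 'g', reset
Bit 11: prefix='1' -> emit 'g', reset
Bit 12: prefix='1' -> emit 'g', reset
Bit 13: prefix='0' (no match yet)
Bit 14: prefix='01' -> emit 'm', reset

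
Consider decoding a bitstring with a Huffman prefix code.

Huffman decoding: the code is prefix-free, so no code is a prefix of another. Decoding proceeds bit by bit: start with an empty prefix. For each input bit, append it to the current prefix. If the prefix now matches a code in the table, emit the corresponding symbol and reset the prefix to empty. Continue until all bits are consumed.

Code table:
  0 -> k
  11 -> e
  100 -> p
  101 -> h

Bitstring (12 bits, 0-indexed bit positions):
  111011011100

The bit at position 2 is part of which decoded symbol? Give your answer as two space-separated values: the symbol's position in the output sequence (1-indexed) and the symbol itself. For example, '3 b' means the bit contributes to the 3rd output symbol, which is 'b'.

Answer: 2 h

Derivation:
Bit 0: prefix='1' (no match yet)
Bit 1: prefix='11' -> emit 'e', reset
Bit 2: prefix='1' (no match yet)
Bit 3: prefix='10' (no match yet)
Bit 4: prefix='101' -> emit 'h', reset
Bit 5: prefix='1' (no match yet)
Bit 6: prefix='10' (no match yet)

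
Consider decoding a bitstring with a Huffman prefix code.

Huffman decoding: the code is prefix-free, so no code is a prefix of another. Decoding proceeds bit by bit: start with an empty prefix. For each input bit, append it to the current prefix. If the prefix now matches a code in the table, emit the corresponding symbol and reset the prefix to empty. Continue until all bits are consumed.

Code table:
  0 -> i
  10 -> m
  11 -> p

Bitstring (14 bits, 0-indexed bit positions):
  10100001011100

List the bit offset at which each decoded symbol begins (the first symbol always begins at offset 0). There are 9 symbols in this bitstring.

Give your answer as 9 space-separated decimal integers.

Answer: 0 2 4 5 6 7 9 11 13

Derivation:
Bit 0: prefix='1' (no match yet)
Bit 1: prefix='10' -> emit 'm', reset
Bit 2: prefix='1' (no match yet)
Bit 3: prefix='10' -> emit 'm', reset
Bit 4: prefix='0' -> emit 'i', reset
Bit 5: prefix='0' -> emit 'i', reset
Bit 6: prefix='0' -> emit 'i', reset
Bit 7: prefix='1' (no match yet)
Bit 8: prefix='10' -> emit 'm', reset
Bit 9: prefix='1' (no match yet)
Bit 10: prefix='11' -> emit 'p', reset
Bit 11: prefix='1' (no match yet)
Bit 12: prefix='10' -> emit 'm', reset
Bit 13: prefix='0' -> emit 'i', reset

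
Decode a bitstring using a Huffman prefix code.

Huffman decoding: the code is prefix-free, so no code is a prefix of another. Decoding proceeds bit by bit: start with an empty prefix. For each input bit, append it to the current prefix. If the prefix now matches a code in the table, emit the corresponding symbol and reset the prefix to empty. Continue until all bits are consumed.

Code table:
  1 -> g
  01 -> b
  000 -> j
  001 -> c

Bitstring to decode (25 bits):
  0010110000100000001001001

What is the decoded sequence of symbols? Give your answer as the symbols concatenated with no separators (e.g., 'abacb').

Answer: cbgjbjjbcc

Derivation:
Bit 0: prefix='0' (no match yet)
Bit 1: prefix='00' (no match yet)
Bit 2: prefix='001' -> emit 'c', reset
Bit 3: prefix='0' (no match yet)
Bit 4: prefix='01' -> emit 'b', reset
Bit 5: prefix='1' -> emit 'g', reset
Bit 6: prefix='0' (no match yet)
Bit 7: prefix='00' (no match yet)
Bit 8: prefix='000' -> emit 'j', reset
Bit 9: prefix='0' (no match yet)
Bit 10: prefix='01' -> emit 'b', reset
Bit 11: prefix='0' (no match yet)
Bit 12: prefix='00' (no match yet)
Bit 13: prefix='000' -> emit 'j', reset
Bit 14: prefix='0' (no match yet)
Bit 15: prefix='00' (no match yet)
Bit 16: prefix='000' -> emit 'j', reset
Bit 17: prefix='0' (no match yet)
Bit 18: prefix='01' -> emit 'b', reset
Bit 19: prefix='0' (no match yet)
Bit 20: prefix='00' (no match yet)
Bit 21: prefix='001' -> emit 'c', reset
Bit 22: prefix='0' (no match yet)
Bit 23: prefix='00' (no match yet)
Bit 24: prefix='001' -> emit 'c', reset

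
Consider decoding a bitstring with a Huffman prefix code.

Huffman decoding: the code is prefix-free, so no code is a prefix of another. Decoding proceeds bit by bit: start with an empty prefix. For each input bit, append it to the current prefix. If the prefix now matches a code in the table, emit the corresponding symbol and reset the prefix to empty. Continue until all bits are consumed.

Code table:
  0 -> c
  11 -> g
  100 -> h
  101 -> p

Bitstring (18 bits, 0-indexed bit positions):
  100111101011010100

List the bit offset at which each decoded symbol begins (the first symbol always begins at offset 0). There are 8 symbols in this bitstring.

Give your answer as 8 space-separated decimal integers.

Bit 0: prefix='1' (no match yet)
Bit 1: prefix='10' (no match yet)
Bit 2: prefix='100' -> emit 'h', reset
Bit 3: prefix='1' (no match yet)
Bit 4: prefix='11' -> emit 'g', reset
Bit 5: prefix='1' (no match yet)
Bit 6: prefix='11' -> emit 'g', reset
Bit 7: prefix='0' -> emit 'c', reset
Bit 8: prefix='1' (no match yet)
Bit 9: prefix='10' (no match yet)
Bit 10: prefix='101' -> emit 'p', reset
Bit 11: prefix='1' (no match yet)
Bit 12: prefix='10' (no match yet)
Bit 13: prefix='101' -> emit 'p', reset
Bit 14: prefix='0' -> emit 'c', reset
Bit 15: prefix='1' (no match yet)
Bit 16: prefix='10' (no match yet)
Bit 17: prefix='100' -> emit 'h', reset

Answer: 0 3 5 7 8 11 14 15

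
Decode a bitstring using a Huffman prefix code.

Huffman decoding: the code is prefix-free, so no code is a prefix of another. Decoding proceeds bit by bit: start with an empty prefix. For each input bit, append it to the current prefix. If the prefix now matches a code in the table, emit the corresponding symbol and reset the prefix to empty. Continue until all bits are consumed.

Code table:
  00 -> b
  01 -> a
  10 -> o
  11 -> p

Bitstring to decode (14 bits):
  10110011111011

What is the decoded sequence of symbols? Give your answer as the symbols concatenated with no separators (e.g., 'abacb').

Answer: opbppop

Derivation:
Bit 0: prefix='1' (no match yet)
Bit 1: prefix='10' -> emit 'o', reset
Bit 2: prefix='1' (no match yet)
Bit 3: prefix='11' -> emit 'p', reset
Bit 4: prefix='0' (no match yet)
Bit 5: prefix='00' -> emit 'b', reset
Bit 6: prefix='1' (no match yet)
Bit 7: prefix='11' -> emit 'p', reset
Bit 8: prefix='1' (no match yet)
Bit 9: prefix='11' -> emit 'p', reset
Bit 10: prefix='1' (no match yet)
Bit 11: prefix='10' -> emit 'o', reset
Bit 12: prefix='1' (no match yet)
Bit 13: prefix='11' -> emit 'p', reset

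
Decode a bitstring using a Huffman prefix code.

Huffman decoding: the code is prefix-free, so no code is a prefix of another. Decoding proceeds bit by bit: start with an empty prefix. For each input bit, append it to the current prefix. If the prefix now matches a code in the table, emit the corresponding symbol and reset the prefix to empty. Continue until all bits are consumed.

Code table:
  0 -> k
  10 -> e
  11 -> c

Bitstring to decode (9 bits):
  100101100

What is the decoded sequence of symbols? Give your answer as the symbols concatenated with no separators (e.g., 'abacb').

Answer: ekeckk

Derivation:
Bit 0: prefix='1' (no match yet)
Bit 1: prefix='10' -> emit 'e', reset
Bit 2: prefix='0' -> emit 'k', reset
Bit 3: prefix='1' (no match yet)
Bit 4: prefix='10' -> emit 'e', reset
Bit 5: prefix='1' (no match yet)
Bit 6: prefix='11' -> emit 'c', reset
Bit 7: prefix='0' -> emit 'k', reset
Bit 8: prefix='0' -> emit 'k', reset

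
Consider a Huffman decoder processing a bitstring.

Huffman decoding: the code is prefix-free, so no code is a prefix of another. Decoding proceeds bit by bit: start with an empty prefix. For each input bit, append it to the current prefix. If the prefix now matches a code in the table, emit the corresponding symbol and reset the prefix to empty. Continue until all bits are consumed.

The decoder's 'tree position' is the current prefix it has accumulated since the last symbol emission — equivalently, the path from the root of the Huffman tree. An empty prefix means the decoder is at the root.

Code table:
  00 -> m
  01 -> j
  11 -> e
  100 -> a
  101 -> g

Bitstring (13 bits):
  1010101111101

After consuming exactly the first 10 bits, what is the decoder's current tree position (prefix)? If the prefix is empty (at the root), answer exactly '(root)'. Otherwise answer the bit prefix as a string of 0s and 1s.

Bit 0: prefix='1' (no match yet)
Bit 1: prefix='10' (no match yet)
Bit 2: prefix='101' -> emit 'g', reset
Bit 3: prefix='0' (no match yet)
Bit 4: prefix='01' -> emit 'j', reset
Bit 5: prefix='0' (no match yet)
Bit 6: prefix='01' -> emit 'j', reset
Bit 7: prefix='1' (no match yet)
Bit 8: prefix='11' -> emit 'e', reset
Bit 9: prefix='1' (no match yet)

Answer: 1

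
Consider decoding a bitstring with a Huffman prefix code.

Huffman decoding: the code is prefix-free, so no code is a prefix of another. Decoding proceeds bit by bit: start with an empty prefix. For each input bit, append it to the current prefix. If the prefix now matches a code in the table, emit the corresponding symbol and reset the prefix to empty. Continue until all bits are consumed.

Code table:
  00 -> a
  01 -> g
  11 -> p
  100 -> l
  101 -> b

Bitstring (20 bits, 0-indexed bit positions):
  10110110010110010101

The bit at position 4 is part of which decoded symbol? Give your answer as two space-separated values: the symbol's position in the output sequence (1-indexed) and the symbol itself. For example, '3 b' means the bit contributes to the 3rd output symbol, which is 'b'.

Bit 0: prefix='1' (no match yet)
Bit 1: prefix='10' (no match yet)
Bit 2: prefix='101' -> emit 'b', reset
Bit 3: prefix='1' (no match yet)
Bit 4: prefix='10' (no match yet)
Bit 5: prefix='101' -> emit 'b', reset
Bit 6: prefix='1' (no match yet)
Bit 7: prefix='10' (no match yet)
Bit 8: prefix='100' -> emit 'l', reset

Answer: 2 b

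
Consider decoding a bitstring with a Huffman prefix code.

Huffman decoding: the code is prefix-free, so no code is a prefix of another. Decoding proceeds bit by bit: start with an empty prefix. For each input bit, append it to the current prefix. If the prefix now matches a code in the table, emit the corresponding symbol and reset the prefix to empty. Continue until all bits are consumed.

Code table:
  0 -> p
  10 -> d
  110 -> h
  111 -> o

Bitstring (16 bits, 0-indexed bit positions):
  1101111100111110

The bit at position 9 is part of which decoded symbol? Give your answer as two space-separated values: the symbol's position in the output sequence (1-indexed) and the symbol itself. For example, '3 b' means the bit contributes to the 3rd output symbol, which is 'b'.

Bit 0: prefix='1' (no match yet)
Bit 1: prefix='11' (no match yet)
Bit 2: prefix='110' -> emit 'h', reset
Bit 3: prefix='1' (no match yet)
Bit 4: prefix='11' (no match yet)
Bit 5: prefix='111' -> emit 'o', reset
Bit 6: prefix='1' (no match yet)
Bit 7: prefix='11' (no match yet)
Bit 8: prefix='110' -> emit 'h', reset
Bit 9: prefix='0' -> emit 'p', reset
Bit 10: prefix='1' (no match yet)
Bit 11: prefix='11' (no match yet)
Bit 12: prefix='111' -> emit 'o', reset
Bit 13: prefix='1' (no match yet)

Answer: 4 p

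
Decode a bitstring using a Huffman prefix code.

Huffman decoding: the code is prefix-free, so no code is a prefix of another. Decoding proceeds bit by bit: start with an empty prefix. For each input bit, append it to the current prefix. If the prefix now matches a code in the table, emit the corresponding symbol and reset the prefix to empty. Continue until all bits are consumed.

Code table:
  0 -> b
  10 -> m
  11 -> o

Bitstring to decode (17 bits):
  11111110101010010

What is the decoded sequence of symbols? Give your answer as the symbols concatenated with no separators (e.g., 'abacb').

Answer: ooommmmbm

Derivation:
Bit 0: prefix='1' (no match yet)
Bit 1: prefix='11' -> emit 'o', reset
Bit 2: prefix='1' (no match yet)
Bit 3: prefix='11' -> emit 'o', reset
Bit 4: prefix='1' (no match yet)
Bit 5: prefix='11' -> emit 'o', reset
Bit 6: prefix='1' (no match yet)
Bit 7: prefix='10' -> emit 'm', reset
Bit 8: prefix='1' (no match yet)
Bit 9: prefix='10' -> emit 'm', reset
Bit 10: prefix='1' (no match yet)
Bit 11: prefix='10' -> emit 'm', reset
Bit 12: prefix='1' (no match yet)
Bit 13: prefix='10' -> emit 'm', reset
Bit 14: prefix='0' -> emit 'b', reset
Bit 15: prefix='1' (no match yet)
Bit 16: prefix='10' -> emit 'm', reset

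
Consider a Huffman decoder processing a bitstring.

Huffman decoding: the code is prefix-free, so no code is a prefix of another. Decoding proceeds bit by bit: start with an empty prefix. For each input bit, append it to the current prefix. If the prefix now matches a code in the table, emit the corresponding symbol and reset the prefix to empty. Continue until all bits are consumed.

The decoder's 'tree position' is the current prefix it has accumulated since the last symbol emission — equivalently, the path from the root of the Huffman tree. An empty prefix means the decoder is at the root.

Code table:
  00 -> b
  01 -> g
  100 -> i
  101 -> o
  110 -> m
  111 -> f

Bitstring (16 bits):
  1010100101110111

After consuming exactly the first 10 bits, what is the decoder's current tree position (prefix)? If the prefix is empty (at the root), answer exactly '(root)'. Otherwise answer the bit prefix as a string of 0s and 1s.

Bit 0: prefix='1' (no match yet)
Bit 1: prefix='10' (no match yet)
Bit 2: prefix='101' -> emit 'o', reset
Bit 3: prefix='0' (no match yet)
Bit 4: prefix='01' -> emit 'g', reset
Bit 5: prefix='0' (no match yet)
Bit 6: prefix='00' -> emit 'b', reset
Bit 7: prefix='1' (no match yet)
Bit 8: prefix='10' (no match yet)
Bit 9: prefix='101' -> emit 'o', reset

Answer: (root)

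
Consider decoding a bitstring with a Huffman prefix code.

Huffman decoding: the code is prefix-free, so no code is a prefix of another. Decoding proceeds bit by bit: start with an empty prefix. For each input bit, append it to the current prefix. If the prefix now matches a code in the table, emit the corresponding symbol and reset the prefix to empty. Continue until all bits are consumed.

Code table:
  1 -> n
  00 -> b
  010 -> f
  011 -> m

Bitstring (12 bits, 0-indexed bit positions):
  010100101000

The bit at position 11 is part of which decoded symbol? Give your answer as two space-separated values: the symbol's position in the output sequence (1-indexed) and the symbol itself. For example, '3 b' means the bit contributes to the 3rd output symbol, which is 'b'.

Answer: 6 b

Derivation:
Bit 0: prefix='0' (no match yet)
Bit 1: prefix='01' (no match yet)
Bit 2: prefix='010' -> emit 'f', reset
Bit 3: prefix='1' -> emit 'n', reset
Bit 4: prefix='0' (no match yet)
Bit 5: prefix='00' -> emit 'b', reset
Bit 6: prefix='1' -> emit 'n', reset
Bit 7: prefix='0' (no match yet)
Bit 8: prefix='01' (no match yet)
Bit 9: prefix='010' -> emit 'f', reset
Bit 10: prefix='0' (no match yet)
Bit 11: prefix='00' -> emit 'b', reset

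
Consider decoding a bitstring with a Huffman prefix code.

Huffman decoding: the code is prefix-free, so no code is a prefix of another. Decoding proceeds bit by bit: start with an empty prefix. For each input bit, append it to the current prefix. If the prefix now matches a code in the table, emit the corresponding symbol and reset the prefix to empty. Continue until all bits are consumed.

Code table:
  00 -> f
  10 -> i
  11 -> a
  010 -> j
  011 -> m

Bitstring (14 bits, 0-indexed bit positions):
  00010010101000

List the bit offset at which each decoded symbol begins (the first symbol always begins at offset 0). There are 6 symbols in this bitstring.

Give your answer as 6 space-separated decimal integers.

Bit 0: prefix='0' (no match yet)
Bit 1: prefix='00' -> emit 'f', reset
Bit 2: prefix='0' (no match yet)
Bit 3: prefix='01' (no match yet)
Bit 4: prefix='010' -> emit 'j', reset
Bit 5: prefix='0' (no match yet)
Bit 6: prefix='01' (no match yet)
Bit 7: prefix='010' -> emit 'j', reset
Bit 8: prefix='1' (no match yet)
Bit 9: prefix='10' -> emit 'i', reset
Bit 10: prefix='1' (no match yet)
Bit 11: prefix='10' -> emit 'i', reset
Bit 12: prefix='0' (no match yet)
Bit 13: prefix='00' -> emit 'f', reset

Answer: 0 2 5 8 10 12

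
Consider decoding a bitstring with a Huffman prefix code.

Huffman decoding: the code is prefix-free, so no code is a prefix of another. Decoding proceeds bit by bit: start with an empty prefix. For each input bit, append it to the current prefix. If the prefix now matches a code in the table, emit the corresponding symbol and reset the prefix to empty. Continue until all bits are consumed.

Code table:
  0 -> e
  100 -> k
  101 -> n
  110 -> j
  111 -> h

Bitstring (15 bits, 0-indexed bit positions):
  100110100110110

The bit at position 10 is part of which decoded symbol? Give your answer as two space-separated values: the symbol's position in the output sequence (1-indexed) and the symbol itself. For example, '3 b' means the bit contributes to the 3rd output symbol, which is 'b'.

Answer: 4 j

Derivation:
Bit 0: prefix='1' (no match yet)
Bit 1: prefix='10' (no match yet)
Bit 2: prefix='100' -> emit 'k', reset
Bit 3: prefix='1' (no match yet)
Bit 4: prefix='11' (no match yet)
Bit 5: prefix='110' -> emit 'j', reset
Bit 6: prefix='1' (no match yet)
Bit 7: prefix='10' (no match yet)
Bit 8: prefix='100' -> emit 'k', reset
Bit 9: prefix='1' (no match yet)
Bit 10: prefix='11' (no match yet)
Bit 11: prefix='110' -> emit 'j', reset
Bit 12: prefix='1' (no match yet)
Bit 13: prefix='11' (no match yet)
Bit 14: prefix='110' -> emit 'j', reset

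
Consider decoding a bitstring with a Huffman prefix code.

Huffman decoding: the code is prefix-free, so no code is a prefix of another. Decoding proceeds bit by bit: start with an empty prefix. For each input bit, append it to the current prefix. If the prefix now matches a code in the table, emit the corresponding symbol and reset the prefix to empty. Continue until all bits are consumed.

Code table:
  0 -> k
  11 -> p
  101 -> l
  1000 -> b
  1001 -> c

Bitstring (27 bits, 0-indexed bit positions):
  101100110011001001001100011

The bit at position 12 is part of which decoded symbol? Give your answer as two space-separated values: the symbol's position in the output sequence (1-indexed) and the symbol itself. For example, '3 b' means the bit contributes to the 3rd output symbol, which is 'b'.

Bit 0: prefix='1' (no match yet)
Bit 1: prefix='10' (no match yet)
Bit 2: prefix='101' -> emit 'l', reset
Bit 3: prefix='1' (no match yet)
Bit 4: prefix='10' (no match yet)
Bit 5: prefix='100' (no match yet)
Bit 6: prefix='1001' -> emit 'c', reset
Bit 7: prefix='1' (no match yet)
Bit 8: prefix='10' (no match yet)
Bit 9: prefix='100' (no match yet)
Bit 10: prefix='1001' -> emit 'c', reset
Bit 11: prefix='1' (no match yet)
Bit 12: prefix='10' (no match yet)
Bit 13: prefix='100' (no match yet)
Bit 14: prefix='1001' -> emit 'c', reset
Bit 15: prefix='0' -> emit 'k', reset
Bit 16: prefix='0' -> emit 'k', reset

Answer: 4 c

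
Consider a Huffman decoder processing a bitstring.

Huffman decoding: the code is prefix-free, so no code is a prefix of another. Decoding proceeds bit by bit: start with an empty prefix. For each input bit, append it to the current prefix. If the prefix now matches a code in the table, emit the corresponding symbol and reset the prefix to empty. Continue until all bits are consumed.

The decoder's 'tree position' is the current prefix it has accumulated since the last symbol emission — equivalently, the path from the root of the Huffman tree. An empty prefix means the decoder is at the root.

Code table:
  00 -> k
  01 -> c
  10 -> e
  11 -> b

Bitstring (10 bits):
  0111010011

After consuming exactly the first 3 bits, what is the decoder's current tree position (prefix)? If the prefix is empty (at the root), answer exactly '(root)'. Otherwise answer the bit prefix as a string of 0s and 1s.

Bit 0: prefix='0' (no match yet)
Bit 1: prefix='01' -> emit 'c', reset
Bit 2: prefix='1' (no match yet)

Answer: 1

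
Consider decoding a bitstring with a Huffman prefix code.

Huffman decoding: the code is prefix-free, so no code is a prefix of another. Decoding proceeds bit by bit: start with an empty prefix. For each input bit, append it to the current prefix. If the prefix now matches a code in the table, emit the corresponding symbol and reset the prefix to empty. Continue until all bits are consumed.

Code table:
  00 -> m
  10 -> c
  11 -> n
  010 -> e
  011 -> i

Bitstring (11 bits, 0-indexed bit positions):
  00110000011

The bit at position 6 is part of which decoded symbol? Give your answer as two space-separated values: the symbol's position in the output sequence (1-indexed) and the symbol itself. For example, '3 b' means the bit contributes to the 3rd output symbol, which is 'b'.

Answer: 4 m

Derivation:
Bit 0: prefix='0' (no match yet)
Bit 1: prefix='00' -> emit 'm', reset
Bit 2: prefix='1' (no match yet)
Bit 3: prefix='11' -> emit 'n', reset
Bit 4: prefix='0' (no match yet)
Bit 5: prefix='00' -> emit 'm', reset
Bit 6: prefix='0' (no match yet)
Bit 7: prefix='00' -> emit 'm', reset
Bit 8: prefix='0' (no match yet)
Bit 9: prefix='01' (no match yet)
Bit 10: prefix='011' -> emit 'i', reset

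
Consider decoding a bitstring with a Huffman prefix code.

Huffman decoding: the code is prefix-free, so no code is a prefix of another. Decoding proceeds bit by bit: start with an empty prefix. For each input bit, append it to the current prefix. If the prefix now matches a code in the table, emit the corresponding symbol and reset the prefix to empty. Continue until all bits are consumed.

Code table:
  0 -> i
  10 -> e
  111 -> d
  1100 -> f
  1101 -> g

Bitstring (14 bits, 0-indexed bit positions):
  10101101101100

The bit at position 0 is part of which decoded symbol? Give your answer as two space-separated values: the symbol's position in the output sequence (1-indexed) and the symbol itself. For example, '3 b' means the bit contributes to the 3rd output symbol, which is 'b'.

Answer: 1 e

Derivation:
Bit 0: prefix='1' (no match yet)
Bit 1: prefix='10' -> emit 'e', reset
Bit 2: prefix='1' (no match yet)
Bit 3: prefix='10' -> emit 'e', reset
Bit 4: prefix='1' (no match yet)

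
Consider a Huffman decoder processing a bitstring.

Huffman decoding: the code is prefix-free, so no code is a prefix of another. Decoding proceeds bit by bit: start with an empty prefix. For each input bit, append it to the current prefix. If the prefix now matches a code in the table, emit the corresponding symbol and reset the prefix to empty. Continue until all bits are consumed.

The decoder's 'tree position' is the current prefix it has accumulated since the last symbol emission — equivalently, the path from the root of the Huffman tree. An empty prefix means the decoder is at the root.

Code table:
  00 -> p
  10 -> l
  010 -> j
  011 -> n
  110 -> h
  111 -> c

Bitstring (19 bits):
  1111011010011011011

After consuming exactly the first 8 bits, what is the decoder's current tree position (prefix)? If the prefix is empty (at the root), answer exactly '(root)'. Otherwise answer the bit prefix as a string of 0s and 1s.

Bit 0: prefix='1' (no match yet)
Bit 1: prefix='11' (no match yet)
Bit 2: prefix='111' -> emit 'c', reset
Bit 3: prefix='1' (no match yet)
Bit 4: prefix='10' -> emit 'l', reset
Bit 5: prefix='1' (no match yet)
Bit 6: prefix='11' (no match yet)
Bit 7: prefix='110' -> emit 'h', reset

Answer: (root)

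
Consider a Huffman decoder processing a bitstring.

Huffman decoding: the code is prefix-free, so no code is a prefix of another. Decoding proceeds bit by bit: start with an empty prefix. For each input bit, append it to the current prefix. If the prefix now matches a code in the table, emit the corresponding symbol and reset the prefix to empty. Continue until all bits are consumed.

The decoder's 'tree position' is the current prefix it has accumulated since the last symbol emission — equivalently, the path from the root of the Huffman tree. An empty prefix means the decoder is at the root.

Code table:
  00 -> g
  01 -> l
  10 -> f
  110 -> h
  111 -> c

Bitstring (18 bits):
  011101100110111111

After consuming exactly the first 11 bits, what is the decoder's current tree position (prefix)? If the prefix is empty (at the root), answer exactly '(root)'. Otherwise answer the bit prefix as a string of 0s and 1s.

Answer: 1

Derivation:
Bit 0: prefix='0' (no match yet)
Bit 1: prefix='01' -> emit 'l', reset
Bit 2: prefix='1' (no match yet)
Bit 3: prefix='11' (no match yet)
Bit 4: prefix='110' -> emit 'h', reset
Bit 5: prefix='1' (no match yet)
Bit 6: prefix='11' (no match yet)
Bit 7: prefix='110' -> emit 'h', reset
Bit 8: prefix='0' (no match yet)
Bit 9: prefix='01' -> emit 'l', reset
Bit 10: prefix='1' (no match yet)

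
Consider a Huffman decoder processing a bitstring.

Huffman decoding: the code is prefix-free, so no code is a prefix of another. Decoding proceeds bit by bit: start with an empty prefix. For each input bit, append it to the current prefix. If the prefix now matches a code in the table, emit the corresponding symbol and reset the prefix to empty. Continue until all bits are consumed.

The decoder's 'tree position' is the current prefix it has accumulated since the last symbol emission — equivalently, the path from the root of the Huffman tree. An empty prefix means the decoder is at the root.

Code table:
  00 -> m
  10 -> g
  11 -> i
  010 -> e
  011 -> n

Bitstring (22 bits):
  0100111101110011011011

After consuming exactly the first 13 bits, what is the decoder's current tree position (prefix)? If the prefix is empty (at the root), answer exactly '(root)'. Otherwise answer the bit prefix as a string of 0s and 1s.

Answer: (root)

Derivation:
Bit 0: prefix='0' (no match yet)
Bit 1: prefix='01' (no match yet)
Bit 2: prefix='010' -> emit 'e', reset
Bit 3: prefix='0' (no match yet)
Bit 4: prefix='01' (no match yet)
Bit 5: prefix='011' -> emit 'n', reset
Bit 6: prefix='1' (no match yet)
Bit 7: prefix='11' -> emit 'i', reset
Bit 8: prefix='0' (no match yet)
Bit 9: prefix='01' (no match yet)
Bit 10: prefix='011' -> emit 'n', reset
Bit 11: prefix='1' (no match yet)
Bit 12: prefix='10' -> emit 'g', reset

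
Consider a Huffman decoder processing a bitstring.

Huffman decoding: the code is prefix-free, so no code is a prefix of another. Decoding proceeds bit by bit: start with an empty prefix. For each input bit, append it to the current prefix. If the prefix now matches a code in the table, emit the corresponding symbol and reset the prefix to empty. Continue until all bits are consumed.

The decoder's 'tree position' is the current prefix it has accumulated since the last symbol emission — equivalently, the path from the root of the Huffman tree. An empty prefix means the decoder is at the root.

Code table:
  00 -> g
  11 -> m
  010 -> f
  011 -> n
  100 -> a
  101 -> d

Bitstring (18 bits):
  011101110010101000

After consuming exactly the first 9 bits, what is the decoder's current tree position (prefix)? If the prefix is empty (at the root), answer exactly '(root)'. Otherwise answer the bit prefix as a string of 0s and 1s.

Answer: 0

Derivation:
Bit 0: prefix='0' (no match yet)
Bit 1: prefix='01' (no match yet)
Bit 2: prefix='011' -> emit 'n', reset
Bit 3: prefix='1' (no match yet)
Bit 4: prefix='10' (no match yet)
Bit 5: prefix='101' -> emit 'd', reset
Bit 6: prefix='1' (no match yet)
Bit 7: prefix='11' -> emit 'm', reset
Bit 8: prefix='0' (no match yet)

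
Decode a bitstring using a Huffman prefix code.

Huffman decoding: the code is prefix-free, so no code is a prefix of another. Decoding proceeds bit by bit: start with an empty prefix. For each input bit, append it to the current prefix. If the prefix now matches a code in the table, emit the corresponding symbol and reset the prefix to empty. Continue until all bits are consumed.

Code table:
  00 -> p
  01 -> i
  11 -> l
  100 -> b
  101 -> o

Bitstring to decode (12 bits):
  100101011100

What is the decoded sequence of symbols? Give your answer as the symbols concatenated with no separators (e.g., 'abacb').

Answer: boilp

Derivation:
Bit 0: prefix='1' (no match yet)
Bit 1: prefix='10' (no match yet)
Bit 2: prefix='100' -> emit 'b', reset
Bit 3: prefix='1' (no match yet)
Bit 4: prefix='10' (no match yet)
Bit 5: prefix='101' -> emit 'o', reset
Bit 6: prefix='0' (no match yet)
Bit 7: prefix='01' -> emit 'i', reset
Bit 8: prefix='1' (no match yet)
Bit 9: prefix='11' -> emit 'l', reset
Bit 10: prefix='0' (no match yet)
Bit 11: prefix='00' -> emit 'p', reset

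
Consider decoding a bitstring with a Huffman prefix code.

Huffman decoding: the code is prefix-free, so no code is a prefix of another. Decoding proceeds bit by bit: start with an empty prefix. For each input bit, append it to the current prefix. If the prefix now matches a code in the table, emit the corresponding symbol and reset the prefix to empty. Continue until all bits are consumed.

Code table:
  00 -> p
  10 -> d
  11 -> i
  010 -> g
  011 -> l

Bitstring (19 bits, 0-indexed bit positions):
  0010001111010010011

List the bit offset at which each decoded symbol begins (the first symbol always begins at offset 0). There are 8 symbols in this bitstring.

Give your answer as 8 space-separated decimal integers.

Bit 0: prefix='0' (no match yet)
Bit 1: prefix='00' -> emit 'p', reset
Bit 2: prefix='1' (no match yet)
Bit 3: prefix='10' -> emit 'd', reset
Bit 4: prefix='0' (no match yet)
Bit 5: prefix='00' -> emit 'p', reset
Bit 6: prefix='1' (no match yet)
Bit 7: prefix='11' -> emit 'i', reset
Bit 8: prefix='1' (no match yet)
Bit 9: prefix='11' -> emit 'i', reset
Bit 10: prefix='0' (no match yet)
Bit 11: prefix='01' (no match yet)
Bit 12: prefix='010' -> emit 'g', reset
Bit 13: prefix='0' (no match yet)
Bit 14: prefix='01' (no match yet)
Bit 15: prefix='010' -> emit 'g', reset
Bit 16: prefix='0' (no match yet)
Bit 17: prefix='01' (no match yet)
Bit 18: prefix='011' -> emit 'l', reset

Answer: 0 2 4 6 8 10 13 16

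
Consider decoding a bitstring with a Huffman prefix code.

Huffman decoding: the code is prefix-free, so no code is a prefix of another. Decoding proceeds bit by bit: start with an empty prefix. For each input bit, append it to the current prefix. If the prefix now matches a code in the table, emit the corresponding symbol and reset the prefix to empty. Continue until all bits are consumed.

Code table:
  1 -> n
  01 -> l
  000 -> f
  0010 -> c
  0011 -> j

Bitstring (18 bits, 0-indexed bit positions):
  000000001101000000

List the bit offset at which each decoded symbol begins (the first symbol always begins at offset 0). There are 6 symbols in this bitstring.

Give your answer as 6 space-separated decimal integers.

Bit 0: prefix='0' (no match yet)
Bit 1: prefix='00' (no match yet)
Bit 2: prefix='000' -> emit 'f', reset
Bit 3: prefix='0' (no match yet)
Bit 4: prefix='00' (no match yet)
Bit 5: prefix='000' -> emit 'f', reset
Bit 6: prefix='0' (no match yet)
Bit 7: prefix='00' (no match yet)
Bit 8: prefix='001' (no match yet)
Bit 9: prefix='0011' -> emit 'j', reset
Bit 10: prefix='0' (no match yet)
Bit 11: prefix='01' -> emit 'l', reset
Bit 12: prefix='0' (no match yet)
Bit 13: prefix='00' (no match yet)
Bit 14: prefix='000' -> emit 'f', reset
Bit 15: prefix='0' (no match yet)
Bit 16: prefix='00' (no match yet)
Bit 17: prefix='000' -> emit 'f', reset

Answer: 0 3 6 10 12 15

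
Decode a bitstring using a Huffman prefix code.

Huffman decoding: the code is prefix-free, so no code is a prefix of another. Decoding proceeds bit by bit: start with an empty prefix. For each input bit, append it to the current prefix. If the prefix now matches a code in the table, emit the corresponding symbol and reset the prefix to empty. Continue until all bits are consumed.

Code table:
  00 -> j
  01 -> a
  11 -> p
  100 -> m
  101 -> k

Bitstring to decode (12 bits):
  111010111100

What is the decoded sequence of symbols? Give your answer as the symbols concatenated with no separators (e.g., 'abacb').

Bit 0: prefix='1' (no match yet)
Bit 1: prefix='11' -> emit 'p', reset
Bit 2: prefix='1' (no match yet)
Bit 3: prefix='10' (no match yet)
Bit 4: prefix='101' -> emit 'k', reset
Bit 5: prefix='0' (no match yet)
Bit 6: prefix='01' -> emit 'a', reset
Bit 7: prefix='1' (no match yet)
Bit 8: prefix='11' -> emit 'p', reset
Bit 9: prefix='1' (no match yet)
Bit 10: prefix='10' (no match yet)
Bit 11: prefix='100' -> emit 'm', reset

Answer: pkapm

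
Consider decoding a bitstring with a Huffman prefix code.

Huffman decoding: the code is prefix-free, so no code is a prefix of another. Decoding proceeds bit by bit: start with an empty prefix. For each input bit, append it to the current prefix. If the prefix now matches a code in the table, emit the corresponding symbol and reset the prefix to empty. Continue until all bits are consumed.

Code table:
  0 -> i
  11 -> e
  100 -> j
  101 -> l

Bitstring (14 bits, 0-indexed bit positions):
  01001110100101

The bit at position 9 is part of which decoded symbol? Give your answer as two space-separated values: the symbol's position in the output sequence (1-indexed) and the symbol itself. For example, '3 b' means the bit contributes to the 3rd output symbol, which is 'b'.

Bit 0: prefix='0' -> emit 'i', reset
Bit 1: prefix='1' (no match yet)
Bit 2: prefix='10' (no match yet)
Bit 3: prefix='100' -> emit 'j', reset
Bit 4: prefix='1' (no match yet)
Bit 5: prefix='11' -> emit 'e', reset
Bit 6: prefix='1' (no match yet)
Bit 7: prefix='10' (no match yet)
Bit 8: prefix='101' -> emit 'l', reset
Bit 9: prefix='0' -> emit 'i', reset
Bit 10: prefix='0' -> emit 'i', reset
Bit 11: prefix='1' (no match yet)
Bit 12: prefix='10' (no match yet)
Bit 13: prefix='101' -> emit 'l', reset

Answer: 5 i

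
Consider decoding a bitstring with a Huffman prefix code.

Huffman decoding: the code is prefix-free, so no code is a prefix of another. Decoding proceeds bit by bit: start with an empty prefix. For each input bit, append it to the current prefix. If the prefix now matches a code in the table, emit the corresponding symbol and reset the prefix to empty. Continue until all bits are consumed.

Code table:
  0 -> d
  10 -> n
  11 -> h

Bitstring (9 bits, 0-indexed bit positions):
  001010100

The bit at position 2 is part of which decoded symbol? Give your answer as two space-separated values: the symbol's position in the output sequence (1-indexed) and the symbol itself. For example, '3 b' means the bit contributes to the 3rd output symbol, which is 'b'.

Bit 0: prefix='0' -> emit 'd', reset
Bit 1: prefix='0' -> emit 'd', reset
Bit 2: prefix='1' (no match yet)
Bit 3: prefix='10' -> emit 'n', reset
Bit 4: prefix='1' (no match yet)
Bit 5: prefix='10' -> emit 'n', reset
Bit 6: prefix='1' (no match yet)

Answer: 3 n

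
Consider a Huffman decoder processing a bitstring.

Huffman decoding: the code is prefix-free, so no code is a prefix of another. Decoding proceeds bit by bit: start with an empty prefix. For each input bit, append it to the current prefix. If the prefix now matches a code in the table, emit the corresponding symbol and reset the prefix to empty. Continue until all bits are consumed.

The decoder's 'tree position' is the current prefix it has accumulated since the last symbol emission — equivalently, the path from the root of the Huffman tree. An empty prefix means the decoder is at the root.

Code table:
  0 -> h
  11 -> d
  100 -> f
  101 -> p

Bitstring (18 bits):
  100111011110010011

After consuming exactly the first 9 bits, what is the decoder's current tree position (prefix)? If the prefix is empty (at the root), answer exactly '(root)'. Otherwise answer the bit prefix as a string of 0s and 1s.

Bit 0: prefix='1' (no match yet)
Bit 1: prefix='10' (no match yet)
Bit 2: prefix='100' -> emit 'f', reset
Bit 3: prefix='1' (no match yet)
Bit 4: prefix='11' -> emit 'd', reset
Bit 5: prefix='1' (no match yet)
Bit 6: prefix='10' (no match yet)
Bit 7: prefix='101' -> emit 'p', reset
Bit 8: prefix='1' (no match yet)

Answer: 1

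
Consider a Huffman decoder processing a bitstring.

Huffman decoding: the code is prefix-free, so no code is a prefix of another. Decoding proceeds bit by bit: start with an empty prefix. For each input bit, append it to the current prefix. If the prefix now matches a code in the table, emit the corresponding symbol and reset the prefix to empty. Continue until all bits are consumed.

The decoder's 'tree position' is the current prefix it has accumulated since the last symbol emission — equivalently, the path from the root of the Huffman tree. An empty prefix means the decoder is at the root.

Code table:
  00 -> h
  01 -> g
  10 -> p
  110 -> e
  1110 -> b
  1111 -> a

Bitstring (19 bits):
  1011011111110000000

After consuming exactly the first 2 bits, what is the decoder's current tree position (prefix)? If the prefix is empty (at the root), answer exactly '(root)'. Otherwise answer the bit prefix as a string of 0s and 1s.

Answer: (root)

Derivation:
Bit 0: prefix='1' (no match yet)
Bit 1: prefix='10' -> emit 'p', reset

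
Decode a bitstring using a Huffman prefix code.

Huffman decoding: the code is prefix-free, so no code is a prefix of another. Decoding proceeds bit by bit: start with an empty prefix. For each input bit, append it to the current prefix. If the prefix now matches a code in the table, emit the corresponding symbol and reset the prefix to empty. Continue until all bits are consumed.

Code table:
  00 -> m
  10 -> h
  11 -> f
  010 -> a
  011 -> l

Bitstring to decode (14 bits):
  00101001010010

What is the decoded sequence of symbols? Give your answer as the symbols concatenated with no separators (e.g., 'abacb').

Answer: mhhaha

Derivation:
Bit 0: prefix='0' (no match yet)
Bit 1: prefix='00' -> emit 'm', reset
Bit 2: prefix='1' (no match yet)
Bit 3: prefix='10' -> emit 'h', reset
Bit 4: prefix='1' (no match yet)
Bit 5: prefix='10' -> emit 'h', reset
Bit 6: prefix='0' (no match yet)
Bit 7: prefix='01' (no match yet)
Bit 8: prefix='010' -> emit 'a', reset
Bit 9: prefix='1' (no match yet)
Bit 10: prefix='10' -> emit 'h', reset
Bit 11: prefix='0' (no match yet)
Bit 12: prefix='01' (no match yet)
Bit 13: prefix='010' -> emit 'a', reset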